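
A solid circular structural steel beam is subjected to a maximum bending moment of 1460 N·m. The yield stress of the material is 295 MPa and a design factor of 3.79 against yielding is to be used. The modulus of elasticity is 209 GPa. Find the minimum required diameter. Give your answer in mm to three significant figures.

σ_allow = 295/3.79 = 77.84 MPa.
For a solid circular section σ = 32M/(πd³), so d³ = 32M/(π σ_allow) = 32×1460000/(π×77.84) = 191100 mm³.
d = 57.60 mm.

d = 57.6 mm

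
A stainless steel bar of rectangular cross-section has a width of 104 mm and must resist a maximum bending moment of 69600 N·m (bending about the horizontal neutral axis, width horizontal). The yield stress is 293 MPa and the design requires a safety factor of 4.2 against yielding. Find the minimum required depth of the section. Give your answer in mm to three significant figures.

σ_allow = 293/4.2 = 69.76 MPa.
For a rectangular section σ = 6M/(bh²), so h² = 6M/(b σ_allow) = 6×6.9600×10^7/(104×69.76) = 57560 mm².
h = 239.9 mm.

h = 240 mm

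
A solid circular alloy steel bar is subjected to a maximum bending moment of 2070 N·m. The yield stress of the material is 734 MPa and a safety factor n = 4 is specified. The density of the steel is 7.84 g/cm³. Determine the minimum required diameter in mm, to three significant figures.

σ_allow = 734/4 = 183.5 MPa.
For a solid circular section σ = 32M/(πd³), so d³ = 32M/(π σ_allow) = 32×2070000/(π×183.5) = 114900 mm³.
d = 48.62 mm.

d = 48.6 mm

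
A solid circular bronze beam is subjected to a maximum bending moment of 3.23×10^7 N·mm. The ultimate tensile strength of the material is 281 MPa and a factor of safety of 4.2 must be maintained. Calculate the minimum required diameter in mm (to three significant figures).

σ_allow = 281/4.2 = 66.90 MPa.
For a solid circular section σ = 32M/(πd³), so d³ = 32M/(π σ_allow) = 32×3.2300×10^7/(π×66.90) = 4.918×10^6 mm³.
d = 170.1 mm.

d = 170 mm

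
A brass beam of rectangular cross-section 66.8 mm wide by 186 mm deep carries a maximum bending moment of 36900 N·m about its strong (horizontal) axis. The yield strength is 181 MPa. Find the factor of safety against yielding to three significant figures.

Section modulus S = bh²/6 = 66.8×186²/6 = 385200 mm³.
σ = M/S = 3.6900×10^7/385200 = 95.80 MPa.
n = 181/95.80 = 1.889.

n = 1.89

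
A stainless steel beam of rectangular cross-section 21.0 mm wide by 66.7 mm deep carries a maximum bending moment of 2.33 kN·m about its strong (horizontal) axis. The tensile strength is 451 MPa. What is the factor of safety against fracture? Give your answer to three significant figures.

n = 3.01

Section modulus S = bh²/6 = 21.0×66.7²/6 = 15570 mm³.
σ = M/S = 2330000/15570 = 149.6 MPa.
n = 451/149.6 = 3.014.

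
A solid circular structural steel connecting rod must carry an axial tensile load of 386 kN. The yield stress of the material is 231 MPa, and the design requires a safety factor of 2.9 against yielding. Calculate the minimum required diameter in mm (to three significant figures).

d = 78.5 mm

Allowable stress σ_allow = 231/2.9 = 79.66 MPa.
Required area A = F/σ_allow = 386000/79.66 = 4846 mm².
A = πd²/4 → d = √(4A/π) = 78.55 mm.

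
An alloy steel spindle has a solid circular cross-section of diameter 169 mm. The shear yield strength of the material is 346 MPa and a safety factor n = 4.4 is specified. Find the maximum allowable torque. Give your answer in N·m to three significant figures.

T_allow = 74500 N·m

τ_allow = 346/4.4 = 78.64 MPa.
For a solid shaft T_allow = τ_allow·πd³/16; πd³/16 = π×169³/16 = 947700 mm³.
T_allow = 78.64×947700 = 7.453×10^7 N·mm = 74530 N·m.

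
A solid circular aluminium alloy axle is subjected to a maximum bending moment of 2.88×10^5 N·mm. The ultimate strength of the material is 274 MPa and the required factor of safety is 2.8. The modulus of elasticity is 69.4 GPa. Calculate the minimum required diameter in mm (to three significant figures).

d = 31.1 mm

σ_allow = 274/2.8 = 97.86 MPa.
For a solid circular section σ = 32M/(πd³), so d³ = 32M/(π σ_allow) = 32×288000/(π×97.86) = 29980 mm³.
d = 31.06 mm.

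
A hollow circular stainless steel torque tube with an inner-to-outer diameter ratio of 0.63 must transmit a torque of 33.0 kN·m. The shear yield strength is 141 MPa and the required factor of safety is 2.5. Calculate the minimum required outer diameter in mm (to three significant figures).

τ_allow = 141/2.5 = 56.40 MPa.
For a hollow shaft τ = 16T/[πd_o³(1−k⁴)] with k = 0.63, so 1−k⁴ = 0.8425.
d_o³ = 16T/[π τ_allow (1−k⁴)] = 16×3.3000×10^7/(π×56.40×0.8425) = 3.537×10^6 mm³.
d_o = 152.4 mm.

d_o = 152 mm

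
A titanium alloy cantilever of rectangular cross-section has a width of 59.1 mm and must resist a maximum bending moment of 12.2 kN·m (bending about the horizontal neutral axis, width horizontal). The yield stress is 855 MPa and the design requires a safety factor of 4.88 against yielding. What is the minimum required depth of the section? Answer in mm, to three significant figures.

h = 84.1 mm

σ_allow = 855/4.88 = 175.2 MPa.
For a rectangular section σ = 6M/(bh²), so h² = 6M/(b σ_allow) = 6×1.2200×10^7/(59.1×175.2) = 7069 mm².
h = 84.08 mm.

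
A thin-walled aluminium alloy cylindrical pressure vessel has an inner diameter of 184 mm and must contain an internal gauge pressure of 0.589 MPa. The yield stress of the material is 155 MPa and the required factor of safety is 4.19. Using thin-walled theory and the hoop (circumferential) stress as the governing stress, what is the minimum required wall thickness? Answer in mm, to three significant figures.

σ_allow = 155/4.19 = 36.99 MPa.
Hoop stress σ_h = pD/(2t), so t = pD/(2σ_allow) = 0.589×184/(2×36.99) = 1.465 mm.

t = 1.46 mm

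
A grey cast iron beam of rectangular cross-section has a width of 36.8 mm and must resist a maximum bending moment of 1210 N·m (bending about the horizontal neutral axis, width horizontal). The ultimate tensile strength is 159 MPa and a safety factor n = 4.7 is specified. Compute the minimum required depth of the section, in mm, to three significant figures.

h = 76.4 mm

σ_allow = 159/4.7 = 33.83 MPa.
For a rectangular section σ = 6M/(bh²), so h² = 6M/(b σ_allow) = 6×1210000/(36.8×33.83) = 5832 mm².
h = 76.37 mm.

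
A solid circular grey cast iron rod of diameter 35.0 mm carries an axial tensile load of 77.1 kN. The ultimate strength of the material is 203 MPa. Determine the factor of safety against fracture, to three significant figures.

A = πd²/4 = 962.1 mm².
σ = F/A = 77100/962.1 = 80.14 MPa.
n = 203/80.14 = 2.533.

n = 2.53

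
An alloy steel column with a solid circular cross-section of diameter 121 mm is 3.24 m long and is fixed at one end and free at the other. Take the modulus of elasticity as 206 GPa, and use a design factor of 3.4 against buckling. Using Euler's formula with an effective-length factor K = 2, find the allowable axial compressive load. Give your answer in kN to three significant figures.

P_allow = 150 kN

I = πd⁴/64 = π×121⁴/64 = 1.052×10^7 mm⁴.
Effective length L_e = KL = 2×3.24 m = 6480 mm.
Euler critical load P_cr = π²EI/L_e² = π²×206000×1.052×10^7/6480² = 509500 N.
P_allow = P_cr/n = 509500/3.4 = 149800 N.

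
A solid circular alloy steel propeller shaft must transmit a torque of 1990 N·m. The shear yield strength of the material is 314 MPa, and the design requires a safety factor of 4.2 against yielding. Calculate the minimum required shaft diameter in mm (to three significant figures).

Allowable shear stress τ_allow = 314/4.2 = 74.76 MPa.
For a solid shaft τ = 16T/(πd³), so d³ = 16T/(π τ_allow) = 16×1990000/(π×74.76) = 135600 mm³.
d = (135600)^(1/3) = 51.37 mm.

d = 51.4 mm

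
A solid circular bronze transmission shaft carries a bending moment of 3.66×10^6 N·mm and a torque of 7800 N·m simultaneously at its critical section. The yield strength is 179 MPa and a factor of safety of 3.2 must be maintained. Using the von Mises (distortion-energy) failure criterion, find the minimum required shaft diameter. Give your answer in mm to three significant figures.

d = 112 mm

σ_allow = σ_y/n = 179/3.2 = 55.94 MPa.
For a solid shaft σ_b = 32M/(πd³) and τ = 16T/(πd³), so the von Mises stress is σ' = (16/πd³)·√(4M²+3T²).
√(4M²+3T²) = √(4×(3.660×10^6)² + 3×(7.800×10^6)²) = 1.537×10^7 N·mm.
d³ = 16×1.537×10^7/(π×55.94) = 1.399×10^6 mm³.
d = 111.8 mm.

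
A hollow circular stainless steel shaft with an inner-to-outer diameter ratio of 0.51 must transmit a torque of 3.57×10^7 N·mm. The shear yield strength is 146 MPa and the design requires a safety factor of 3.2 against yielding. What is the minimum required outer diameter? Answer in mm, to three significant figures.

τ_allow = 146/3.2 = 45.62 MPa.
For a hollow shaft τ = 16T/[πd_o³(1−k⁴)] with k = 0.51, so 1−k⁴ = 0.9323.
d_o³ = 16T/[π τ_allow (1−k⁴)] = 16×3.5700×10^7/(π×45.62×0.9323) = 4.274×10^6 mm³.
d_o = 162.3 mm.

d_o = 162 mm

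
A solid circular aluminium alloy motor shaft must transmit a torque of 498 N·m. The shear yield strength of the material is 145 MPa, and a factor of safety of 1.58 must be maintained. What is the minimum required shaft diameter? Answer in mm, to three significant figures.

Allowable shear stress τ_allow = 145/1.58 = 91.77 MPa.
For a solid shaft τ = 16T/(πd³), so d³ = 16T/(π τ_allow) = 16×498000/(π×91.77) = 27640 mm³.
d = (27640)^(1/3) = 30.23 mm.

d = 30.2 mm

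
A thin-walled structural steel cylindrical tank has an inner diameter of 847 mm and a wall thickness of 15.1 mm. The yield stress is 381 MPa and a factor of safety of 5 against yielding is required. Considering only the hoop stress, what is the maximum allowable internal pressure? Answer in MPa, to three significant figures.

σ_allow = 381/5 = 76.20 MPa.
σ_h = pD/(2t) → p_allow = 2σ_allow t/D = 2×76.20×15.1/847 = 2.717 MPa.

p_allow = 2.72 MPa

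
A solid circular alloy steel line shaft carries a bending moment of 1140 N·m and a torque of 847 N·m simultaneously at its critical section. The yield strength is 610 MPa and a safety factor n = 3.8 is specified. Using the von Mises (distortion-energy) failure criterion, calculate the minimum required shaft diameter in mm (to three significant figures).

d = 44.1 mm

σ_allow = σ_y/n = 610/3.8 = 160.5 MPa.
For a solid shaft σ_b = 32M/(πd³) and τ = 16T/(πd³), so the von Mises stress is σ' = (16/πd³)·√(4M²+3T²).
√(4M²+3T²) = √(4×(1.140×10^6)² + 3×(847000)²) = 2.711×10^6 N·mm.
d³ = 16×2.711×10^6/(π×160.5) = 86020 mm³.
d = 44.14 mm.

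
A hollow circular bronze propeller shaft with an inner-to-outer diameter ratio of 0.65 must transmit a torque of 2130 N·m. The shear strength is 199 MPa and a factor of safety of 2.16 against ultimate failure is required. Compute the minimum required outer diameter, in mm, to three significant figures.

d_o = 52.3 mm

τ_allow = 199/2.16 = 92.13 MPa.
For a hollow shaft τ = 16T/[πd_o³(1−k⁴)] with k = 0.65, so 1−k⁴ = 0.8215.
d_o³ = 16T/[π τ_allow (1−k⁴)] = 16×2130000/(π×92.13×0.8215) = 143300 mm³.
d_o = 52.33 mm.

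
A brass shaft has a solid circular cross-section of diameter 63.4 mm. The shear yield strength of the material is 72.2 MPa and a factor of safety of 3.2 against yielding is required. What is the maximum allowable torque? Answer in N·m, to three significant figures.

T_allow = 1130 N·m

τ_allow = 72.2/3.2 = 22.56 MPa.
For a solid shaft T_allow = τ_allow·πd³/16; πd³/16 = π×63.4³/16 = 50040 mm³.
T_allow = 22.56×50040 = 1.129×10^6 N·mm = 1129 N·m.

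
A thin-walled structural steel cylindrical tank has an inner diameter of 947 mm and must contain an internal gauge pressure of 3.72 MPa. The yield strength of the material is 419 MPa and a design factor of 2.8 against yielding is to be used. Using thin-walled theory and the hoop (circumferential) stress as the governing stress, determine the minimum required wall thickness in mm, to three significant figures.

σ_allow = 419/2.8 = 149.6 MPa.
Hoop stress σ_h = pD/(2t), so t = pD/(2σ_allow) = 3.72×947/(2×149.6) = 11.77 mm.

t = 11.8 mm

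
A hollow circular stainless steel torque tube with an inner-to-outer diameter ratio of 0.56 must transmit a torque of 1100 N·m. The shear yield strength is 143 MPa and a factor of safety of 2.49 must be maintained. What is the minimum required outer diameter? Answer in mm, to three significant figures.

d_o = 47.6 mm

τ_allow = 143/2.49 = 57.43 MPa.
For a hollow shaft τ = 16T/[πd_o³(1−k⁴)] with k = 0.56, so 1−k⁴ = 0.9017.
d_o³ = 16T/[π τ_allow (1−k⁴)] = 16×1100000/(π×57.43×0.9017) = 108200 mm³.
d_o = 47.65 mm.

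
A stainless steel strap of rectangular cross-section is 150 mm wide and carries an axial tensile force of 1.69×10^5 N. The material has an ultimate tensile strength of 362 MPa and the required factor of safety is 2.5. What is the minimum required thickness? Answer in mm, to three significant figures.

t = 7.78 mm

σ_allow = 362/2.5 = 144.8 MPa.
Required area A = F/σ_allow = 169000/144.8 = 1167 mm².
t = A/w = 1167/150 = 7.781 mm.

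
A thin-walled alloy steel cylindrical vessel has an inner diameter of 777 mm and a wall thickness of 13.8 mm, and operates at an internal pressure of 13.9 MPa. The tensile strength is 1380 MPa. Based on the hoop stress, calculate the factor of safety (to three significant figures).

n = 3.53

σ_h = pD/(2t) = 13.9×777/(2×13.8) = 391.3 MPa.
n = 1380/391.3 = 3.527.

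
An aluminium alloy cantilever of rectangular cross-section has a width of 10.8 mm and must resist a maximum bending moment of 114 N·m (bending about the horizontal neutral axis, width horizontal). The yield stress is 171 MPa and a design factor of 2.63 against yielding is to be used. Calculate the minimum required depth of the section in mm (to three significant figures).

σ_allow = 171/2.63 = 65.02 MPa.
For a rectangular section σ = 6M/(bh²), so h² = 6M/(b σ_allow) = 6×114000/(10.8×65.02) = 974.1 mm².
h = 31.21 mm.

h = 31.2 mm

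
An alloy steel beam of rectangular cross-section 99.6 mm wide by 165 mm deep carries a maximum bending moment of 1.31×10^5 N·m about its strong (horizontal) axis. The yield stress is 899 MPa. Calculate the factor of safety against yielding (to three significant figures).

n = 3.10

Section modulus S = bh²/6 = 99.6×165²/6 = 451900 mm³.
σ = M/S = 1.3100×10^8/451900 = 289.9 MPa.
n = 899/289.9 = 3.101.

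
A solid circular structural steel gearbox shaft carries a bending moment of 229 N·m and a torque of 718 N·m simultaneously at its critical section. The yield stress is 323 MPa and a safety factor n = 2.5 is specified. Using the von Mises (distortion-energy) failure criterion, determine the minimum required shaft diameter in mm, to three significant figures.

d = 37.4 mm

σ_allow = σ_y/n = 323/2.5 = 129.2 MPa.
For a solid shaft σ_b = 32M/(πd³) and τ = 16T/(πd³), so the von Mises stress is σ' = (16/πd³)·√(4M²+3T²).
√(4M²+3T²) = √(4×(229000)² + 3×(718000)²) = 1.325×10^6 N·mm.
d³ = 16×1.325×10^6/(π×129.2) = 52240 mm³.
d = 37.38 mm.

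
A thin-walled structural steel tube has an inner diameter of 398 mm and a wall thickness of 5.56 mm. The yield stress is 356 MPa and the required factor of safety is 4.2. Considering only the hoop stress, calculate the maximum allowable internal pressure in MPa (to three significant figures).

σ_allow = 356/4.2 = 84.76 MPa.
σ_h = pD/(2t) → p_allow = 2σ_allow t/D = 2×84.76×5.56/398 = 2.368 MPa.

p_allow = 2.37 MPa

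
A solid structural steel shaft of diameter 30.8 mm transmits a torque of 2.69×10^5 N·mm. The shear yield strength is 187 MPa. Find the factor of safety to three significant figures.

τ = 16T/(πd³) = 16×269000/(π×30.8³) = 46.89 MPa.
n = τ_limit/τ = 187/46.89 = 3.988.

n = 3.99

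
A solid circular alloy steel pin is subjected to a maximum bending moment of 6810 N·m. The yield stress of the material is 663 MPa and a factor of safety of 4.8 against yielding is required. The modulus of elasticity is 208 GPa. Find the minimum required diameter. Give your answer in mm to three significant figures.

σ_allow = 663/4.8 = 138.1 MPa.
For a solid circular section σ = 32M/(πd³), so d³ = 32M/(π σ_allow) = 32×6810000/(π×138.1) = 502200 mm³.
d = 79.49 mm.

d = 79.5 mm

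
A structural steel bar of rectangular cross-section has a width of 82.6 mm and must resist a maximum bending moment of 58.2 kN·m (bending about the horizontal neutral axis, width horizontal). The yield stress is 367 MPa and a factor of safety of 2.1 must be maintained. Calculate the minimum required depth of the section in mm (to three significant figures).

σ_allow = 367/2.1 = 174.8 MPa.
For a rectangular section σ = 6M/(bh²), so h² = 6M/(b σ_allow) = 6×5.8200×10^7/(82.6×174.8) = 24190 mm².
h = 155.5 mm.

h = 156 mm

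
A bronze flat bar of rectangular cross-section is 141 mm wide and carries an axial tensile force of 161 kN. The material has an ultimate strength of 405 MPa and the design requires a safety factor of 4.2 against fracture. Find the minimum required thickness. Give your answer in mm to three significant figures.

t = 11.8 mm

σ_allow = 405/4.2 = 96.43 MPa.
Required area A = F/σ_allow = 161000/96.43 = 1670 mm².
t = A/w = 1670/141 = 11.84 mm.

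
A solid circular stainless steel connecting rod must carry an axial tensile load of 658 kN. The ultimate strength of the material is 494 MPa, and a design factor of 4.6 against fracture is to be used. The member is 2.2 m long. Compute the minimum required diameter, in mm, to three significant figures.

d = 88.3 mm

Allowable stress σ_allow = 494/4.6 = 107.4 MPa.
Required area A = F/σ_allow = 658000/107.4 = 6127 mm².
A = πd²/4 → d = √(4A/π) = 88.32 mm.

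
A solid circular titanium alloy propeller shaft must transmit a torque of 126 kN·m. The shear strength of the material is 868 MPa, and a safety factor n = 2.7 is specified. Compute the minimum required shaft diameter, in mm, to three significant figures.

Allowable shear stress τ_allow = 868/2.7 = 321.5 MPa.
For a solid shaft τ = 16T/(πd³), so d³ = 16T/(π τ_allow) = 16×1.2600×10^8/(π×321.5) = 1.996×10^6 mm³.
d = (1.996×10^6)^(1/3) = 125.9 mm.

d = 126 mm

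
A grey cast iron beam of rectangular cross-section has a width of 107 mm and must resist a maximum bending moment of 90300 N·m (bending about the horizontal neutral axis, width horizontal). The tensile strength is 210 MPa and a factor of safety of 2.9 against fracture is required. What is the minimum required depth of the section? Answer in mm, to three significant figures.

h = 264 mm

σ_allow = 210/2.9 = 72.41 MPa.
For a rectangular section σ = 6M/(bh²), so h² = 6M/(b σ_allow) = 6×9.0300×10^7/(107×72.41) = 69930 mm².
h = 264.4 mm.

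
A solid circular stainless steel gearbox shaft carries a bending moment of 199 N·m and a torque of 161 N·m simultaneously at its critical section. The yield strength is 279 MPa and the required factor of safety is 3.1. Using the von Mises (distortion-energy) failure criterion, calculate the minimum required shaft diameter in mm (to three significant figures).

σ_allow = σ_y/n = 279/3.1 = 90.00 MPa.
For a solid shaft σ_b = 32M/(πd³) and τ = 16T/(πd³), so the von Mises stress is σ' = (16/πd³)·√(4M²+3T²).
√(4M²+3T²) = √(4×(199000)² + 3×(161000)²) = 486000 N·mm.
d³ = 16×486000/(π×90.00) = 27500 mm³.
d = 30.18 mm.

d = 30.2 mm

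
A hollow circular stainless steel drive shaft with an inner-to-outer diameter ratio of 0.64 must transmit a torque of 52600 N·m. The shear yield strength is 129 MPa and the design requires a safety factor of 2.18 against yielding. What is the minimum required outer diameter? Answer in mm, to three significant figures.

d_o = 176 mm

τ_allow = 129/2.18 = 59.17 MPa.
For a hollow shaft τ = 16T/[πd_o³(1−k⁴)] with k = 0.64, so 1−k⁴ = 0.8322.
d_o³ = 16T/[π τ_allow (1−k⁴)] = 16×5.2600×10^7/(π×59.17×0.8322) = 5.440×10^6 mm³.
d_o = 175.9 mm.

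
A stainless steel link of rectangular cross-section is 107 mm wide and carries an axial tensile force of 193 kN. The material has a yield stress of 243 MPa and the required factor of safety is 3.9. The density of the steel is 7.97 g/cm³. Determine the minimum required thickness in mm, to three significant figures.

σ_allow = 243/3.9 = 62.31 MPa.
Required area A = F/σ_allow = 193000/62.31 = 3098 mm².
t = A/w = 3098/107 = 28.95 mm.

t = 28.9 mm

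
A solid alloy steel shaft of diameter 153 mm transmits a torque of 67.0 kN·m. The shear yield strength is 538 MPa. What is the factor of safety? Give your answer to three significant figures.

τ = 16T/(πd³) = 16×6.7000×10^7/(π×153³) = 95.27 MPa.
n = τ_limit/τ = 538/95.27 = 5.647.

n = 5.65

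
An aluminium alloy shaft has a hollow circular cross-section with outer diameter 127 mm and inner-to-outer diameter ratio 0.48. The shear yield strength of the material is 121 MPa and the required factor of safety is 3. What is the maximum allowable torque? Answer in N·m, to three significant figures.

τ_allow = 121/3 = 40.33 MPa.
For a hollow shaft T_allow = τ_allow·πd_o³(1−k⁴)/16 with 1−k⁴ = 0.9469, so πd_o³(1−k⁴)/16 = 380800 mm³.
T_allow = 40.33×380800 = 1.536×10^7 N·mm = 15360 N·m.

T_allow = 15400 N·m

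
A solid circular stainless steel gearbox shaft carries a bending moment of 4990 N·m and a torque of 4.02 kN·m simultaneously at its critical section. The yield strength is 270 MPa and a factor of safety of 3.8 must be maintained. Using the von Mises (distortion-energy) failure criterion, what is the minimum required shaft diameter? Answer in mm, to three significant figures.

σ_allow = σ_y/n = 270/3.8 = 71.05 MPa.
For a solid shaft σ_b = 32M/(πd³) and τ = 16T/(πd³), so the von Mises stress is σ' = (16/πd³)·√(4M²+3T²).
√(4M²+3T²) = √(4×(4.990×10^6)² + 3×(4.020×10^6)²) = 1.217×10^7 N·mm.
d³ = 16×1.217×10^7/(π×71.05) = 872200 mm³.
d = 95.55 mm.

d = 95.5 mm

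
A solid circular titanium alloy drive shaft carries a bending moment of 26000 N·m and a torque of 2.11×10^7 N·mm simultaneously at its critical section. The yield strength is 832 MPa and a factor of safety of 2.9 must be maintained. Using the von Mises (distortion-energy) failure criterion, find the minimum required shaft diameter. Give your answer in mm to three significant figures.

d = 104 mm

σ_allow = σ_y/n = 832/2.9 = 286.9 MPa.
For a solid shaft σ_b = 32M/(πd³) and τ = 16T/(πd³), so the von Mises stress is σ' = (16/πd³)·√(4M²+3T²).
√(4M²+3T²) = √(4×(2.600×10^7)² + 3×(2.110×10^7)²) = 6.356×10^7 N·mm.
d³ = 16×6.356×10^7/(π×286.9) = 1.128×10^6 mm³.
d = 104.1 mm.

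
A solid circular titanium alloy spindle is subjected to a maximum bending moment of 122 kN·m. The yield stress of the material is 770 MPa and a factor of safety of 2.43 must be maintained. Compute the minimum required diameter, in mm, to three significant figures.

σ_allow = 770/2.43 = 316.9 MPa.
For a solid circular section σ = 32M/(πd³), so d³ = 32M/(π σ_allow) = 32×1.2200×10^8/(π×316.9) = 3.922×10^6 mm³.
d = 157.7 mm.

d = 158 mm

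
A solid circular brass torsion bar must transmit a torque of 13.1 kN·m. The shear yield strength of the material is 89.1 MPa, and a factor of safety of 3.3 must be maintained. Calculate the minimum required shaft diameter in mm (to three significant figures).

Allowable shear stress τ_allow = 89.1/3.3 = 27.00 MPa.
For a solid shaft τ = 16T/(πd³), so d³ = 16T/(π τ_allow) = 16×1.3100×10^7/(π×27.00) = 2.471×10^6 mm³.
d = (2.471×10^6)^(1/3) = 135.2 mm.

d = 135 mm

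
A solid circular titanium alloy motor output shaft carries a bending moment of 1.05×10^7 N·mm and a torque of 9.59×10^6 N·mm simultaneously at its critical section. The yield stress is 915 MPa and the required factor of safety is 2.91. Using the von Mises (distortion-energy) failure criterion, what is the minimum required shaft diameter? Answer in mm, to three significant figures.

d = 75.7 mm

σ_allow = σ_y/n = 915/2.91 = 314.4 MPa.
For a solid shaft σ_b = 32M/(πd³) and τ = 16T/(πd³), so the von Mises stress is σ' = (16/πd³)·√(4M²+3T²).
√(4M²+3T²) = √(4×(1.050×10^7)² + 3×(9.590×10^6)²) = 2.678×10^7 N·mm.
d³ = 16×2.678×10^7/(π×314.4) = 433700 mm³.
d = 75.69 mm.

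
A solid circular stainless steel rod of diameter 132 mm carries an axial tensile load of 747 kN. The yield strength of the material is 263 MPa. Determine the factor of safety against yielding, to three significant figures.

n = 4.82

A = πd²/4 = 13680 mm².
σ = F/A = 747000/13680 = 54.59 MPa.
n = 263/54.59 = 4.818.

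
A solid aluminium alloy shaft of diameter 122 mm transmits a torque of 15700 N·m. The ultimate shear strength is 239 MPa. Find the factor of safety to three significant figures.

n = 5.43

τ = 16T/(πd³) = 16×1.5700×10^7/(π×122³) = 44.03 MPa.
n = τ_limit/τ = 239/44.03 = 5.428.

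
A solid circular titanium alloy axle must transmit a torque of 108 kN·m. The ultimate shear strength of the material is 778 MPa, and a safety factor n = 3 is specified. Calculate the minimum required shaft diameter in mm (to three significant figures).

Allowable shear stress τ_allow = 778/3 = 259.3 MPa.
For a solid shaft τ = 16T/(πd³), so d³ = 16T/(π τ_allow) = 16×1.0800×10^8/(π×259.3) = 2.121×10^6 mm³.
d = (2.121×10^6)^(1/3) = 128.5 mm.

d = 128 mm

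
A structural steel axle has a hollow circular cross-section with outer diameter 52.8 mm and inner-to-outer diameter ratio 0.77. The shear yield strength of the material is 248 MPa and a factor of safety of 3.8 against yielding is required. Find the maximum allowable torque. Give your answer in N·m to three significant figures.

T_allow = 1220 N·m

τ_allow = 248/3.8 = 65.26 MPa.
For a hollow shaft T_allow = τ_allow·πd_o³(1−k⁴)/16 with 1−k⁴ = 0.6485, so πd_o³(1−k⁴)/16 = 18740 mm³.
T_allow = 65.26×18740 = 1.223×10^6 N·mm = 1223 N·m.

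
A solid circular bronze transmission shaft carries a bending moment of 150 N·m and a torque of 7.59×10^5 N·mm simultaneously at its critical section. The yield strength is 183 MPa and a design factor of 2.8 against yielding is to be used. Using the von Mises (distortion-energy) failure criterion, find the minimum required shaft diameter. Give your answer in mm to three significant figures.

d = 47.2 mm

σ_allow = σ_y/n = 183/2.8 = 65.36 MPa.
For a solid shaft σ_b = 32M/(πd³) and τ = 16T/(πd³), so the von Mises stress is σ' = (16/πd³)·√(4M²+3T²).
√(4M²+3T²) = √(4×(150000)² + 3×(759000)²) = 1.348×10^6 N·mm.
d³ = 16×1.348×10^6/(π×65.36) = 105100 mm³.
d = 47.19 mm.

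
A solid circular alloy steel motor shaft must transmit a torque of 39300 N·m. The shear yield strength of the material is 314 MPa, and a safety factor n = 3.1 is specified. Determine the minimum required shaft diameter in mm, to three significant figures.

d = 125 mm

Allowable shear stress τ_allow = 314/3.1 = 101.3 MPa.
For a solid shaft τ = 16T/(πd³), so d³ = 16T/(π τ_allow) = 16×3.9300×10^7/(π×101.3) = 1.976×10^6 mm³.
d = (1.976×10^6)^(1/3) = 125.5 mm.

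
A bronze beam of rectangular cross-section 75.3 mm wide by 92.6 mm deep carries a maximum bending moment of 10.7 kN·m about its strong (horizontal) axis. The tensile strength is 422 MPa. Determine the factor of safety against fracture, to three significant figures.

Section modulus S = bh²/6 = 75.3×92.6²/6 = 107600 mm³.
σ = M/S = 1.0700×10^7/107600 = 99.43 MPa.
n = 422/99.43 = 4.244.

n = 4.24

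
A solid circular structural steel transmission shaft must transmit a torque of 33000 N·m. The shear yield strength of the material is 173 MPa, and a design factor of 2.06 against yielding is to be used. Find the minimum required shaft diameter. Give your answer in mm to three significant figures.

d = 126 mm

Allowable shear stress τ_allow = 173/2.06 = 83.98 MPa.
For a solid shaft τ = 16T/(πd³), so d³ = 16T/(π τ_allow) = 16×3.3000×10^7/(π×83.98) = 2.001×10^6 mm³.
d = (2.001×10^6)^(1/3) = 126.0 mm.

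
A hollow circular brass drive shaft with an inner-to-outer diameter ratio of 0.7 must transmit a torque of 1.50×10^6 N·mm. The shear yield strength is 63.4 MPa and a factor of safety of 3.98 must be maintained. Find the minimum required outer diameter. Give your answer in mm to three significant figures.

d_o = 85.8 mm

τ_allow = 63.4/3.98 = 15.93 MPa.
For a hollow shaft τ = 16T/[πd_o³(1−k⁴)] with k = 0.7, so 1−k⁴ = 0.7599.
d_o³ = 16T/[π τ_allow (1−k⁴)] = 16×1500000/(π×15.93×0.7599) = 631100 mm³.
d_o = 85.78 mm.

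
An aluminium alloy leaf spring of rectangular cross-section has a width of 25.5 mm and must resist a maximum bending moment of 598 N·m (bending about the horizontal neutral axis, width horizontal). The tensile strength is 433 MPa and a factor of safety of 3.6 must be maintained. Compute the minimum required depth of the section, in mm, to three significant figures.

h = 34.2 mm

σ_allow = 433/3.6 = 120.3 MPa.
For a rectangular section σ = 6M/(bh²), so h² = 6M/(b σ_allow) = 6×598000/(25.5×120.3) = 1170 mm².
h = 34.20 mm.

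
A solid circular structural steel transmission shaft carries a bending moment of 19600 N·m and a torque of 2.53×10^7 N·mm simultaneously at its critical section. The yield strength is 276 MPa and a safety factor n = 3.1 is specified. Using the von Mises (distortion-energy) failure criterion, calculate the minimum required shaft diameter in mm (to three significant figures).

d = 150 mm

σ_allow = σ_y/n = 276/3.1 = 89.03 MPa.
For a solid shaft σ_b = 32M/(πd³) and τ = 16T/(πd³), so the von Mises stress is σ' = (16/πd³)·√(4M²+3T²).
√(4M²+3T²) = √(4×(1.960×10^7)² + 3×(2.530×10^7)²) = 5.880×10^7 N·mm.
d³ = 16×5.880×10^7/(π×89.03) = 3.363×10^6 mm³.
d = 149.8 mm.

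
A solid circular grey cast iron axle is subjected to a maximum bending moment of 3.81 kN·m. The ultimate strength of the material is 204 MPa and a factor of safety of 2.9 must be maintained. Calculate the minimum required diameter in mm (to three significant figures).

d = 82.0 mm

σ_allow = 204/2.9 = 70.34 MPa.
For a solid circular section σ = 32M/(πd³), so d³ = 32M/(π σ_allow) = 32×3810000/(π×70.34) = 551700 mm³.
d = 82.02 mm.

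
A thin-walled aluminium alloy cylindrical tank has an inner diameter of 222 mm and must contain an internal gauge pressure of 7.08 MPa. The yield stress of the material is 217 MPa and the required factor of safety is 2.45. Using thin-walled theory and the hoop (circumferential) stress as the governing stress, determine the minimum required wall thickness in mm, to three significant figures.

t = 8.87 mm

σ_allow = 217/2.45 = 88.57 MPa.
Hoop stress σ_h = pD/(2t), so t = pD/(2σ_allow) = 7.08×222/(2×88.57) = 8.873 mm.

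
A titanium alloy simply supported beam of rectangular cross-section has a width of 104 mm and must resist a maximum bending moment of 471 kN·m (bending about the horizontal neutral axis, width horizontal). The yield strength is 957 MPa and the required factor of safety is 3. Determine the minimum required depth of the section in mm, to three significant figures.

h = 292 mm

σ_allow = 957/3 = 319.0 MPa.
For a rectangular section σ = 6M/(bh²), so h² = 6M/(b σ_allow) = 6×4.7100×10^8/(104×319.0) = 85180 mm².
h = 291.9 mm.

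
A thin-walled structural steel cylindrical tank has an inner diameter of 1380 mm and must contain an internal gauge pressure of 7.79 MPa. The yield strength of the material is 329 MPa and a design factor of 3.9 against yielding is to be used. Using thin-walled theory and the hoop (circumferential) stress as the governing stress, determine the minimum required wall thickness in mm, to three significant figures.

t = 63.7 mm

σ_allow = 329/3.9 = 84.36 MPa.
Hoop stress σ_h = pD/(2t), so t = pD/(2σ_allow) = 7.79×1380/(2×84.36) = 63.72 mm.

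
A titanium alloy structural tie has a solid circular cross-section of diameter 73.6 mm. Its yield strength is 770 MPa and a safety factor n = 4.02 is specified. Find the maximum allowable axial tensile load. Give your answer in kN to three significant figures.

σ_allow = 770/4.02 = 191.5 MPa.
A = πd²/4 = π×73.6²/4 = 4254 mm².
F_allow = σ_allow × A = 191.5×4254 = 814900 N.

F_allow = 815 kN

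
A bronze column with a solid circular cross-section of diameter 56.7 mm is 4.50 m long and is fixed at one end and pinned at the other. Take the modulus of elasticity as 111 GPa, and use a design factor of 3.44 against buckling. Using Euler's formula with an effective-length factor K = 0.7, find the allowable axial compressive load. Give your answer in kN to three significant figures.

P_allow = 16.3 kN

I = πd⁴/64 = π×56.7⁴/64 = 507300 mm⁴.
Effective length L_e = KL = 0.7×4.50 m = 3150 mm.
Euler critical load P_cr = π²EI/L_e² = π²×111000×507300/3150² = 56010 N.
P_allow = P_cr/n = 56010/3.44 = 16280 N.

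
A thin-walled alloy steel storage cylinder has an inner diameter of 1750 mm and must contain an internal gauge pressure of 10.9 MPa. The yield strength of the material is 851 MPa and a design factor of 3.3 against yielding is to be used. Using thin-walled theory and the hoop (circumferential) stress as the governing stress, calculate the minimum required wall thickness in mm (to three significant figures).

t = 37.0 mm

σ_allow = 851/3.3 = 257.9 MPa.
Hoop stress σ_h = pD/(2t), so t = pD/(2σ_allow) = 10.9×1750/(2×257.9) = 36.98 mm.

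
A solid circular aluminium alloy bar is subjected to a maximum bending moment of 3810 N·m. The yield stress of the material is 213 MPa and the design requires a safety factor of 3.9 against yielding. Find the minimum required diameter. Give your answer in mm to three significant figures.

d = 89.2 mm

σ_allow = 213/3.9 = 54.62 MPa.
For a solid circular section σ = 32M/(πd³), so d³ = 32M/(π σ_allow) = 32×3810000/(π×54.62) = 710600 mm³.
d = 89.24 mm.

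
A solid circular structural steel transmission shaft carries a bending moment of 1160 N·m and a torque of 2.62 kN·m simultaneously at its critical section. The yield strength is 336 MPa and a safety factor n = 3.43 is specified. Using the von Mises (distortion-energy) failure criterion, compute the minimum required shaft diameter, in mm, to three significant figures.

σ_allow = σ_y/n = 336/3.43 = 97.96 MPa.
For a solid shaft σ_b = 32M/(πd³) and τ = 16T/(πd³), so the von Mises stress is σ' = (16/πd³)·√(4M²+3T²).
√(4M²+3T²) = √(4×(1.160×10^6)² + 3×(2.620×10^6)²) = 5.097×10^6 N·mm.
d³ = 16×5.097×10^6/(π×97.96) = 265000 mm³.
d = 64.23 mm.

d = 64.2 mm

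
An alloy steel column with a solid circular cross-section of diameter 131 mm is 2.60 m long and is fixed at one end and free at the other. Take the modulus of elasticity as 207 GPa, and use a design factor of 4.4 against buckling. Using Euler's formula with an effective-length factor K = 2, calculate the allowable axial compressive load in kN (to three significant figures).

I = πd⁴/64 = π×131⁴/64 = 1.446×10^7 mm⁴.
Effective length L_e = KL = 2×2.60 m = 5200 mm.
Euler critical load P_cr = π²EI/L_e² = π²×207000×1.446×10^7/5200² = 1.092×10^6 N.
P_allow = P_cr/n = 1.092×10^6/4.4 = 248200 N.

P_allow = 248 kN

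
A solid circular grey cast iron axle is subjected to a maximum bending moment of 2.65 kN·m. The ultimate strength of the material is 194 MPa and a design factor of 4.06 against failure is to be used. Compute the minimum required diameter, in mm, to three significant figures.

σ_allow = 194/4.06 = 47.78 MPa.
For a solid circular section σ = 32M/(πd³), so d³ = 32M/(π σ_allow) = 32×2650000/(π×47.78) = 564900 mm³.
d = 82.67 mm.

d = 82.7 mm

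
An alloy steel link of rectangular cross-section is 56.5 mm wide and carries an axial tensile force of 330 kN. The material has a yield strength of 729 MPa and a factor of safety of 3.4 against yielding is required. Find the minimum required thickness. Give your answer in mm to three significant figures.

t = 27.2 mm

σ_allow = 729/3.4 = 214.4 MPa.
Required area A = F/σ_allow = 330000/214.4 = 1539 mm².
t = A/w = 1539/56.5 = 27.24 mm.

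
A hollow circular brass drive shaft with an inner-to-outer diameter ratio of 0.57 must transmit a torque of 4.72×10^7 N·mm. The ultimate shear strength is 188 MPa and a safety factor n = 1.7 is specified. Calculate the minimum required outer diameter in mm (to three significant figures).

d_o = 134 mm

τ_allow = 188/1.7 = 110.6 MPa.
For a hollow shaft τ = 16T/[πd_o³(1−k⁴)] with k = 0.57, so 1−k⁴ = 0.8944.
d_o³ = 16T/[π τ_allow (1−k⁴)] = 16×4.7200×10^7/(π×110.6×0.8944) = 2.430×10^6 mm³.
d_o = 134.4 mm.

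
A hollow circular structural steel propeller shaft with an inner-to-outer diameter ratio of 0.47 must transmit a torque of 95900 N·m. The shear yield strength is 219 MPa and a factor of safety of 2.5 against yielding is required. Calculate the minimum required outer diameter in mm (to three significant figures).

τ_allow = 219/2.5 = 87.60 MPa.
For a hollow shaft τ = 16T/[πd_o³(1−k⁴)] with k = 0.47, so 1−k⁴ = 0.9512.
d_o³ = 16T/[π τ_allow (1−k⁴)] = 16×9.5900×10^7/(π×87.60×0.9512) = 5.862×10^6 mm³.
d_o = 180.3 mm.

d_o = 180 mm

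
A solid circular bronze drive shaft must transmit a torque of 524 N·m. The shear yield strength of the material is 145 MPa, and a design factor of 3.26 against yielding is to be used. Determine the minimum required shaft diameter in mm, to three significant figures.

Allowable shear stress τ_allow = 145/3.26 = 44.48 MPa.
For a solid shaft τ = 16T/(πd³), so d³ = 16T/(π τ_allow) = 16×524000/(π×44.48) = 60000 mm³.
d = (60000)^(1/3) = 39.15 mm.

d = 39.1 mm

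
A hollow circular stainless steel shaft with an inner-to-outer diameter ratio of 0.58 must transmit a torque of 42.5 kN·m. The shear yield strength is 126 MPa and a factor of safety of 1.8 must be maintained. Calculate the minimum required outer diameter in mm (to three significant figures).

τ_allow = 126/1.8 = 70.00 MPa.
For a hollow shaft τ = 16T/[πd_o³(1−k⁴)] with k = 0.58, so 1−k⁴ = 0.8868.
d_o³ = 16T/[π τ_allow (1−k⁴)] = 16×4.2500×10^7/(π×70.00×0.8868) = 3.487×10^6 mm³.
d_o = 151.6 mm.

d_o = 152 mm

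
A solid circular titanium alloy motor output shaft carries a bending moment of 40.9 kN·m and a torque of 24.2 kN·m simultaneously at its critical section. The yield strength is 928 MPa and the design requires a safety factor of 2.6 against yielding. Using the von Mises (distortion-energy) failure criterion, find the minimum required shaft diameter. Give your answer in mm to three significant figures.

d = 109 mm

σ_allow = σ_y/n = 928/2.6 = 356.9 MPa.
For a solid shaft σ_b = 32M/(πd³) and τ = 16T/(πd³), so the von Mises stress is σ' = (16/πd³)·√(4M²+3T²).
√(4M²+3T²) = √(4×(4.090×10^7)² + 3×(2.420×10^7)²) = 9.191×10^7 N·mm.
d³ = 16×9.191×10^7/(π×356.9) = 1.312×10^6 mm³.
d = 109.5 mm.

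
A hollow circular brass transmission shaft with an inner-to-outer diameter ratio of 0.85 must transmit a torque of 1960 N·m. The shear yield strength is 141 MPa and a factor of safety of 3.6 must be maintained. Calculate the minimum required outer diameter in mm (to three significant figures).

τ_allow = 141/3.6 = 39.17 MPa.
For a hollow shaft τ = 16T/[πd_o³(1−k⁴)] with k = 0.85, so 1−k⁴ = 0.4780.
d_o³ = 16T/[π τ_allow (1−k⁴)] = 16×1960000/(π×39.17×0.4780) = 533200 mm³.
d_o = 81.09 mm.

d_o = 81.1 mm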